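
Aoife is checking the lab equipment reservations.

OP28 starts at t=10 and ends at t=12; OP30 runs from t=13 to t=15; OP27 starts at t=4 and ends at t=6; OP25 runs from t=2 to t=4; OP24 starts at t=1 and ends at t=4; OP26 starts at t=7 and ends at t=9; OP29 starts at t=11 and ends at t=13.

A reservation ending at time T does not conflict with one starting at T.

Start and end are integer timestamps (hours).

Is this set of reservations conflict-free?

Sorted by start: OP24, OP25, OP27, OP26, OP28, OP29, OP30.
OP25 starts before OP24 ends → OP24 and OP25 overlap.
That's a conflict, so the schedule is not conflict-free.

No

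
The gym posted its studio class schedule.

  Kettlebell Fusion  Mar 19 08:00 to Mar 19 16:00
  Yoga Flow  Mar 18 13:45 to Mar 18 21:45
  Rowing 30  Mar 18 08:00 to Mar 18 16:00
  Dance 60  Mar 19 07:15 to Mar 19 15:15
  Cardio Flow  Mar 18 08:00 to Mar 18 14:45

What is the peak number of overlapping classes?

Sweep the timeline, counting +1 at each start and −1 at each end (ends before starts at a tie):
Mar 18 08:00 start Cardio Flow → 1
Mar 18 08:00 start Rowing 30 → 2
Mar 18 13:45 start Yoga Flow → 3
Mar 18 14:45 end Cardio Flow → 2
Mar 18 16:00 end Rowing 30 → 1
Mar 18 21:45 end Yoga Flow → 0
Mar 19 07:15 start Dance 60 → 1
Mar 19 08:00 start Kettlebell Fusion → 2
Mar 19 15:15 end Dance 60 → 1
Mar 19 16:00 end Kettlebell Fusion → 0
Peak is 3, at Mar 18 13:45 (Cardio Flow, Rowing 30, Yoga Flow).

3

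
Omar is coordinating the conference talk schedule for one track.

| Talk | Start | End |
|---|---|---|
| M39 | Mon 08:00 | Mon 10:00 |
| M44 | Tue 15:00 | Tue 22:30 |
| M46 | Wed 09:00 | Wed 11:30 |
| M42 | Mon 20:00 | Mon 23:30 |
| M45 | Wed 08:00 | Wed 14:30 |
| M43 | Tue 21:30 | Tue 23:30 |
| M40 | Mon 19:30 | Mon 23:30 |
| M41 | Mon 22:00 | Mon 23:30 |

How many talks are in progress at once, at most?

3

Sweep the timeline, counting +1 at each start and −1 at each end (ends before starts at a tie):
Mon 08:00 start M39 → 1
Mon 10:00 end M39 → 0
Mon 19:30 start M40 → 1
Mon 20:00 start M42 → 2
Mon 22:00 start M41 → 3
Mon 23:30 end M40 → 2
Mon 23:30 end M41 → 1
Mon 23:30 end M42 → 0
Tue 15:00 start M44 → 1
Tue 21:30 start M43 → 2
Tue 22:30 end M44 → 1
Tue 23:30 end M43 → 0
Wed 08:00 start M45 → 1
Wed 09:00 start M46 → 2
Wed 11:30 end M46 → 1
Wed 14:30 end M45 → 0
Peak is 3, at Mon 22:00 (M40, M41, M42).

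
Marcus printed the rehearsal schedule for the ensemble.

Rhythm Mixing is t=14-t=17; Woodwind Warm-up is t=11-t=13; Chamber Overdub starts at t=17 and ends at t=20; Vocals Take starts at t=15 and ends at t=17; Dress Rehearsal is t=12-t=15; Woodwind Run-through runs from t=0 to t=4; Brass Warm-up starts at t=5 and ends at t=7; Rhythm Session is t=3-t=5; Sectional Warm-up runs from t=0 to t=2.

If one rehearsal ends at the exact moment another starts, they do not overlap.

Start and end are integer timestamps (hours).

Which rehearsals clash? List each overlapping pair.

Dress Rehearsal & Rhythm Mixing, Dress Rehearsal & Woodwind Warm-up, Rhythm Mixing & Vocals Take, Rhythm Session & Woodwind Run-through, Sectional Warm-up & Woodwind Run-through

Sorted by start: Woodwind Run-through, Sectional Warm-up, Rhythm Session, Brass Warm-up, Woodwind Warm-up, Dress Rehearsal, Rhythm Mixing, Vocals Take, Chamber Overdub.
Sectional Warm-up starts before Woodwind Run-through ends → Woodwind Run-through and Sectional Warm-up overlap.
Rhythm Session starts before Woodwind Run-through ends → Woodwind Run-through and Rhythm Session overlap.
Brass Warm-up starts after Woodwind Run-through ends, so Woodwind Run-through has no further overlaps.
Rhythm Session starts after Sectional Warm-up ends, so Sectional Warm-up has no further overlaps.
Brass Warm-up starts exactly when Rhythm Session ends (back-to-back, no overlap), so Rhythm Session has no further overlaps.
Woodwind Warm-up starts after Brass Warm-up ends, so Brass Warm-up has no further overlaps.
Dress Rehearsal starts before Woodwind Warm-up ends → Woodwind Warm-up and Dress Rehearsal overlap.
Rhythm Mixing starts after Woodwind Warm-up ends, so Woodwind Warm-up has no further overlaps.
Rhythm Mixing starts before Dress Rehearsal ends → Dress Rehearsal and Rhythm Mixing overlap.
Vocals Take starts exactly when Dress Rehearsal ends (back-to-back, no overlap), so Dress Rehearsal has no further overlaps.
Vocals Take starts before Rhythm Mixing ends → Rhythm Mixing and Vocals Take overlap.
Chamber Overdub starts exactly when Rhythm Mixing ends (back-to-back, no overlap).
Chamber Overdub starts exactly when Vocals Take ends (back-to-back, no overlap).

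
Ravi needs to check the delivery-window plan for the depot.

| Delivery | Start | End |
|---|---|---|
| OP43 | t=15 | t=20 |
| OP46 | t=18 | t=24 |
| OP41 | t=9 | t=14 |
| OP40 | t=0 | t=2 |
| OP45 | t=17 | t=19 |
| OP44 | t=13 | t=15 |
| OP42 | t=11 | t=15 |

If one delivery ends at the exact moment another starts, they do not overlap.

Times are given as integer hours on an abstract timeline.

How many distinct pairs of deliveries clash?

Sorted by start: OP40, OP41, OP42, OP44, OP43, OP45, OP46.
OP41 starts after OP40 ends, so OP40 has no further overlaps.
OP42 starts before OP41 ends → OP41 and OP42 overlap.
OP44 starts before OP41 ends → OP41 and OP44 overlap.
OP43 starts after OP41 ends, so OP41 has no further overlaps.
OP44 starts before OP42 ends → OP42 and OP44 overlap.
OP43 starts exactly when OP42 ends (back-to-back, no overlap), so OP42 has no further overlaps.
OP43 starts exactly when OP44 ends (back-to-back, no overlap), so OP44 has no further overlaps.
OP45 starts before OP43 ends → OP43 and OP45 overlap.
OP46 starts before OP43 ends → OP43 and OP46 overlap.
OP46 starts before OP45 ends → OP45 and OP46 overlap.
Overlapping pairs: OP41 & OP42, OP41 & OP44, OP42 & OP44, OP43 & OP45, OP43 & OP46, OP45 & OP46 — 6 in total.

6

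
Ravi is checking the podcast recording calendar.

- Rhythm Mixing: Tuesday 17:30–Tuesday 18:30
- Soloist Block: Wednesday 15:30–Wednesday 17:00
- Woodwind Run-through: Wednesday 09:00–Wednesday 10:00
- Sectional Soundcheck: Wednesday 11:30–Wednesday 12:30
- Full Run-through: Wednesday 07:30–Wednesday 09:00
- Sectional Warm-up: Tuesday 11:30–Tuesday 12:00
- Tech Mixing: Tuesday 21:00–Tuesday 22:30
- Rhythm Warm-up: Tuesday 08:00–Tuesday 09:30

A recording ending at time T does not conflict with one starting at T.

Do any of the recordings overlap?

Sorted by start: Rhythm Warm-up, Sectional Warm-up, Rhythm Mixing, Tech Mixing, Full Run-through, Woodwind Run-through, Sectional Soundcheck, Soloist Block.
Sectional Warm-up starts after Rhythm Warm-up ends — done with Rhythm Warm-up.
Rhythm Mixing starts after Sectional Warm-up ends — done with Sectional Warm-up.
Tech Mixing starts after Rhythm Mixing ends — done with Rhythm Mixing.
Full Run-through starts after Tech Mixing ends — done with Tech Mixing.
Woodwind Run-through starts exactly when Full Run-through ends (back-to-back, no overlap) — done with Full Run-through.
Sectional Soundcheck starts after Woodwind Run-through ends — done with Woodwind Run-through.
Soloist Block starts after Sectional Soundcheck ends.
Every pair is clear; the schedule has no overlaps.

No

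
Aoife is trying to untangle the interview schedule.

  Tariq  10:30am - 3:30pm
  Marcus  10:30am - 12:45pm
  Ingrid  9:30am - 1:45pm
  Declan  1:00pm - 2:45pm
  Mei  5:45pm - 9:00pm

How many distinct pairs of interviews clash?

Check each pair: they overlap iff neither finishes before the other starts.
Sorted by start: Ingrid, Tariq, Marcus, Declan, Mei.
Tariq starts before Ingrid ends → Ingrid and Tariq overlap.
Marcus starts before Ingrid ends → Ingrid and Marcus overlap.
Declan starts before Ingrid ends → Ingrid and Declan overlap.
Mei starts after Ingrid ends.
Marcus starts before Tariq ends → Tariq and Marcus overlap.
Declan starts before Tariq ends → Tariq and Declan overlap.
Mei starts after Tariq ends.
Declan starts after Marcus ends; Marcus is clear from here.
Mei starts after Declan ends.
Overlapping pairs: Declan & Ingrid, Declan & Tariq, Ingrid & Marcus, Ingrid & Tariq, Marcus & Tariq — 5 in total.

5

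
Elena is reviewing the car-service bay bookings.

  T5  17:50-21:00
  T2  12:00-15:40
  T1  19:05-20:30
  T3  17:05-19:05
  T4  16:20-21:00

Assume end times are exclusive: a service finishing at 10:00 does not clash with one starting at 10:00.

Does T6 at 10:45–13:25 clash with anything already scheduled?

T2: starts 12:00 before T6 ends 13:25, and ends 15:40 after T6 starts 10:45 → overlap.
T4: starts 16:20 at or after T6 ends 13:25 → clear.
T3: starts 17:05 at or after T6 ends 13:25 → clear.
T5: starts 17:50 at or after T6 ends 13:25 → clear.
T1: starts 19:05 at or after T6 ends 13:25 → clear.
T6 overlaps T2.

Yes — it overlaps T2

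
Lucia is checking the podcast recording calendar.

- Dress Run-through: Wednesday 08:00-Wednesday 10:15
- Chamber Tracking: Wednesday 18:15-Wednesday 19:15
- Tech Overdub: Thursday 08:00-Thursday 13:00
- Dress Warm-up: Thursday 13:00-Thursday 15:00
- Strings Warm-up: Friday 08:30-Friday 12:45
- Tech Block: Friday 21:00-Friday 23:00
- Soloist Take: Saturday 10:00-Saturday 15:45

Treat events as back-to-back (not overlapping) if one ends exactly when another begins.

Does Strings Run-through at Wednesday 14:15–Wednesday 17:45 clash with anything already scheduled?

No — it doesn't clash with anything

Dress Run-through: ends Wednesday 10:15 at or before Strings Run-through starts Wednesday 14:15 → clear.
Chamber Tracking: starts Wednesday 18:15 at or after Strings Run-through ends Wednesday 17:45 → clear.
Tech Overdub: starts Thursday 08:00 at or after Strings Run-through ends Wednesday 17:45 → clear.
Dress Warm-up: starts Thursday 13:00 at or after Strings Run-through ends Wednesday 17:45 → clear.
Strings Warm-up: starts Friday 08:30 at or after Strings Run-through ends Wednesday 17:45 → clear.
Tech Block: starts Friday 21:00 at or after Strings Run-through ends Wednesday 17:45 → clear.
Soloist Take: starts Saturday 10:00 at or after Strings Run-through ends Wednesday 17:45 → clear.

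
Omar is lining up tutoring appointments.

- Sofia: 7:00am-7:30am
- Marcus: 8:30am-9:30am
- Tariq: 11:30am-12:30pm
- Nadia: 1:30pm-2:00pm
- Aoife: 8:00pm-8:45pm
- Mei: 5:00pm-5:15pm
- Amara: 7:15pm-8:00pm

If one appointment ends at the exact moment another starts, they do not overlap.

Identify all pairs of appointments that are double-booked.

Sorted by start: Sofia, Marcus, Tariq, Nadia, Mei, Amara, Aoife.
Marcus starts after Sofia ends; Sofia is clear from here.
Tariq starts after Marcus ends; Marcus is clear from here.
Nadia starts after Tariq ends; Tariq is clear from here.
Mei starts after Nadia ends; Nadia is clear from here.
Amara starts after Mei ends; Mei is clear from here.
Aoife starts exactly when Amara ends (back-to-back, no overlap).

no overlapping pairs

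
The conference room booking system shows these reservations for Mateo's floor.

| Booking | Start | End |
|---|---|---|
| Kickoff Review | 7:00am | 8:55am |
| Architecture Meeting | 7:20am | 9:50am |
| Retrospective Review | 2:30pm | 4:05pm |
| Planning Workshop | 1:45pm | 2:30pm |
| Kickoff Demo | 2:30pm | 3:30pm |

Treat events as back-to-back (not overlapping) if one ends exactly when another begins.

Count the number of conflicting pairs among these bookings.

2

Sorted by start: Kickoff Review, Architecture Meeting, Planning Workshop, Retrospective Review, Kickoff Demo.
Architecture Meeting starts before Kickoff Review ends → Kickoff Review and Architecture Meeting overlap.
Planning Workshop starts after Kickoff Review ends — done with Kickoff Review.
Planning Workshop starts after Architecture Meeting ends — done with Architecture Meeting.
Retrospective Review starts exactly when Planning Workshop ends (back-to-back, no overlap) — done with Planning Workshop.
Kickoff Demo starts before Retrospective Review ends → Retrospective Review and Kickoff Demo overlap.
Overlapping pairs: Architecture Meeting & Kickoff Review, Kickoff Demo & Retrospective Review — 2 in total.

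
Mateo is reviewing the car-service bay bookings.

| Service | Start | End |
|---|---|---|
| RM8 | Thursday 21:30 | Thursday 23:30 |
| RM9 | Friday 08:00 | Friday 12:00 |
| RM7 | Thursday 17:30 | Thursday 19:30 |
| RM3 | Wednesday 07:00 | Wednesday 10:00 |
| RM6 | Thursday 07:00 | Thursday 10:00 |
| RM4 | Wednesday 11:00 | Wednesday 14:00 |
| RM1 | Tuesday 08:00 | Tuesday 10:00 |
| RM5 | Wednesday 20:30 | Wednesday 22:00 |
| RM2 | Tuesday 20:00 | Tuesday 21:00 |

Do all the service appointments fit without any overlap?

Sorted by start: RM1, RM2, RM3, RM4, RM5, RM6, RM7, RM8, RM9.
RM2 starts after RM1 ends; RM1 is clear from here.
RM3 starts after RM2 ends; RM2 is clear from here.
RM4 starts after RM3 ends; RM3 is clear from here.
RM5 starts after RM4 ends; RM4 is clear from here.
RM6 starts after RM5 ends; RM5 is clear from here.
RM7 starts after RM6 ends; RM6 is clear from here.
RM8 starts after RM7 ends; RM7 is clear from here.
RM9 starts after RM8 ends.
Every pair is clear; the schedule has no overlaps.

Yes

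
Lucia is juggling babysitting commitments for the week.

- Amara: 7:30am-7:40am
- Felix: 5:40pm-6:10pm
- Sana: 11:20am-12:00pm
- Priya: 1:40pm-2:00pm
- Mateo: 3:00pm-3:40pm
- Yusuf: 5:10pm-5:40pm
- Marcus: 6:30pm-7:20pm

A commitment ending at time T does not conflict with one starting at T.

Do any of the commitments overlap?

Check each pair: they overlap iff neither finishes before the other starts.
Sorted by start: Amara, Sana, Priya, Mateo, Yusuf, Felix, Marcus.
Sana starts after Amara ends; Amara is clear from here.
Priya starts after Sana ends; Sana is clear from here.
Mateo starts after Priya ends; Priya is clear from here.
Yusuf starts after Mateo ends; Mateo is clear from here.
Felix starts exactly when Yusuf ends (back-to-back, no overlap); Yusuf is clear from here.
Marcus starts after Felix ends.
Every pair is clear; the schedule has no overlaps.

No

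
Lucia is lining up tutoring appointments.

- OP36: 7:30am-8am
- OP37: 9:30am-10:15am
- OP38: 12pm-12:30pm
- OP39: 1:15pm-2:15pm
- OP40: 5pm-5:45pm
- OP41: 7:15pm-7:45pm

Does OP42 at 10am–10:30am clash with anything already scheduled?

OP36: ends 8am at or before OP42 starts 10am → clear.
OP37: starts 9:30am before OP42 ends 10:30am, and ends 10:15am after OP42 starts 10am → overlap.
OP38: starts 12pm at or after OP42 ends 10:30am → clear.
OP39: starts 1:15pm at or after OP42 ends 10:30am → clear.
OP40: starts 5pm at or after OP42 ends 10:30am → clear.
OP41: starts 7:15pm at or after OP42 ends 10:30am → clear.
OP42 overlaps OP37.

Yes — it overlaps OP37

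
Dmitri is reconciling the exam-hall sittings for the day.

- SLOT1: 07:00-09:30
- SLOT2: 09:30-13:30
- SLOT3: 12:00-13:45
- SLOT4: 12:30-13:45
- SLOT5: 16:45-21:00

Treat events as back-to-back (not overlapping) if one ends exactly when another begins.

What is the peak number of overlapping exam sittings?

Sweep the timeline, counting +1 at each start and −1 at each end (ends before starts at a tie):
07:00 start SLOT1 → 1
09:30 end SLOT1 → 0
09:30 start SLOT2 → 1
12:00 start SLOT3 → 2
12:30 start SLOT4 → 3
13:30 end SLOT2 → 2
13:45 end SLOT3 → 1
13:45 end SLOT4 → 0
16:45 start SLOT5 → 1
21:00 end SLOT5 → 0
Peak is 3, at 12:30 (SLOT2, SLOT3, SLOT4).

3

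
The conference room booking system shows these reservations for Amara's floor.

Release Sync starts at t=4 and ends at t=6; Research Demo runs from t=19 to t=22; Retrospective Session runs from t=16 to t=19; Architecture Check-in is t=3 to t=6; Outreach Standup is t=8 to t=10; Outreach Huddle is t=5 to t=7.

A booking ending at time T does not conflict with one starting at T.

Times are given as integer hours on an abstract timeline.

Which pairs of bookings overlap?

Architecture Check-in & Outreach Huddle, Architecture Check-in & Release Sync, Outreach Huddle & Release Sync

Check each pair: they overlap iff neither finishes before the other starts.
Sorted by start: Architecture Check-in, Release Sync, Outreach Huddle, Outreach Standup, Retrospective Session, Research Demo.
Release Sync starts before Architecture Check-in ends → Architecture Check-in and Release Sync overlap.
Outreach Huddle starts before Architecture Check-in ends → Architecture Check-in and Outreach Huddle overlap.
Outreach Standup starts after Architecture Check-in ends, so Architecture Check-in has no further overlaps.
Outreach Huddle starts before Release Sync ends → Release Sync and Outreach Huddle overlap.
Outreach Standup starts after Release Sync ends, so Release Sync has no further overlaps.
Outreach Standup starts after Outreach Huddle ends, so Outreach Huddle has no further overlaps.
Retrospective Session starts after Outreach Standup ends, so Outreach Standup has no further overlaps.
Research Demo starts exactly when Retrospective Session ends (back-to-back, no overlap).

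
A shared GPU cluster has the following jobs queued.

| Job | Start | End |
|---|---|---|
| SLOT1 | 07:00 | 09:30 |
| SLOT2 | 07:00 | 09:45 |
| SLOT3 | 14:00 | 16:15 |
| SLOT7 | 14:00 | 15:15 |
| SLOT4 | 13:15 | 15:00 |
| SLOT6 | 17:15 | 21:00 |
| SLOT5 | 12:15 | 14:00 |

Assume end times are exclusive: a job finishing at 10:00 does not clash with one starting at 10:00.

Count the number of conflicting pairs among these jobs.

Sorted by start: SLOT1, SLOT2, SLOT5, SLOT4, SLOT3, SLOT7, SLOT6.
SLOT2 starts before SLOT1 ends → SLOT1 and SLOT2 overlap.
SLOT5 starts after SLOT1 ends, so nothing later overlaps SLOT1 either.
SLOT5 starts after SLOT2 ends, so nothing later overlaps SLOT2 either.
SLOT4 starts before SLOT5 ends → SLOT5 and SLOT4 overlap.
SLOT3 starts exactly when SLOT5 ends (back-to-back, no overlap), so nothing later overlaps SLOT5 either.
SLOT3 starts before SLOT4 ends → SLOT4 and SLOT3 overlap.
SLOT7 starts before SLOT4 ends → SLOT4 and SLOT7 overlap.
SLOT6 starts after SLOT4 ends.
SLOT7 starts before SLOT3 ends → SLOT3 and SLOT7 overlap.
SLOT6 starts after SLOT3 ends.
SLOT6 starts after SLOT7 ends.
Overlapping pairs: SLOT1 & SLOT2, SLOT3 & SLOT4, SLOT3 & SLOT7, SLOT4 & SLOT5, SLOT4 & SLOT7 — 5 in total.

5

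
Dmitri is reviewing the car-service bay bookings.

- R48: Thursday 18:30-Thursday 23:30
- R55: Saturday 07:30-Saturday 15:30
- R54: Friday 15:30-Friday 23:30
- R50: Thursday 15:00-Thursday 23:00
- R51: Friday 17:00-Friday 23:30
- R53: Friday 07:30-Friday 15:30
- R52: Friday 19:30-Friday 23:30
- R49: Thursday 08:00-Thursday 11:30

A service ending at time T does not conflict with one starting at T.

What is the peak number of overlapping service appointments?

3

Walk through starts and ends in time order (an end at T is processed before a start at T):
Thursday 08:00 start R49 → 1
Thursday 11:30 end R49 → 0
Thursday 15:00 start R50 → 1
Thursday 18:30 start R48 → 2
Thursday 23:00 end R50 → 1
Thursday 23:30 end R48 → 0
Friday 07:30 start R53 → 1
Friday 15:30 end R53 → 0
Friday 15:30 start R54 → 1
Friday 17:00 start R51 → 2
Friday 19:30 start R52 → 3
Friday 23:30 end R51 → 2
Friday 23:30 end R52 → 1
Friday 23:30 end R54 → 0
Saturday 07:30 start R55 → 1
Saturday 15:30 end R55 → 0
Peak is 3, at Friday 19:30 (R51, R52, R54).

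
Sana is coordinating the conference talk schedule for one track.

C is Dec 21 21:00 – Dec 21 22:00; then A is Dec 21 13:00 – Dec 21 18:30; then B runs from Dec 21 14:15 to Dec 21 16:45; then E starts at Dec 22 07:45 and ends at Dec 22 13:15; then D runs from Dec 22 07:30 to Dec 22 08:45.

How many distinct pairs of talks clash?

Sorted by start: A, B, C, D, E.
B starts before A ends → A and B overlap.
C starts after A ends — done with A.
C starts after B ends — done with B.
D starts after C ends — done with C.
E starts before D ends → D and E overlap.
Overlapping pairs: A & B, D & E — 2 in total.

2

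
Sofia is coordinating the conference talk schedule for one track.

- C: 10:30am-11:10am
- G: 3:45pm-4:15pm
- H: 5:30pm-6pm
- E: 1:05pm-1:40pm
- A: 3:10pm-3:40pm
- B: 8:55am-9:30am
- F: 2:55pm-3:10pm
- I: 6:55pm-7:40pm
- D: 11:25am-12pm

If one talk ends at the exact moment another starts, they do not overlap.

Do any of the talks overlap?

No

Two intervals overlap when each starts before the other ends.
Sorted by start: B, C, D, E, F, A, G, H, I.
C starts after B ends, so B has no further overlaps.
D starts after C ends, so C has no further overlaps.
E starts after D ends, so D has no further overlaps.
F starts after E ends, so E has no further overlaps.
A starts exactly when F ends (back-to-back, no overlap), so F has no further overlaps.
G starts after A ends, so A has no further overlaps.
H starts after G ends, so G has no further overlaps.
I starts after H ends.
Every pair is clear; the schedule has no overlaps.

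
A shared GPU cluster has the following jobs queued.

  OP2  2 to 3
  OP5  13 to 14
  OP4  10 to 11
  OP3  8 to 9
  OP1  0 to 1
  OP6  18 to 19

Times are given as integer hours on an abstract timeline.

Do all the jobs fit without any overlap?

Yes

Sorted by start: OP1, OP2, OP3, OP4, OP5, OP6.
OP2 starts after OP1 ends, so nothing later overlaps OP1 either.
OP3 starts after OP2 ends, so nothing later overlaps OP2 either.
OP4 starts after OP3 ends, so nothing later overlaps OP3 either.
OP5 starts after OP4 ends, so nothing later overlaps OP4 either.
OP6 starts after OP5 ends.
Every pair is clear; the schedule has no overlaps.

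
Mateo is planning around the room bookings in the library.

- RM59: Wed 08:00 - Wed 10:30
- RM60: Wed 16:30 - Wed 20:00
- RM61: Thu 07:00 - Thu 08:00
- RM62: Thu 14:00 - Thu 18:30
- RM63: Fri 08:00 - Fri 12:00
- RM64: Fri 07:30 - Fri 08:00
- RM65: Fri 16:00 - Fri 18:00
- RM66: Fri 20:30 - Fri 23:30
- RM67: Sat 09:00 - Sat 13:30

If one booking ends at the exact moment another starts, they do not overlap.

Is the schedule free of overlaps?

Sorted by start: RM59, RM60, RM61, RM62, RM64, RM63, RM65, RM66, RM67.
RM60 starts after RM59 ends, so nothing later overlaps RM59 either.
RM61 starts after RM60 ends, so nothing later overlaps RM60 either.
RM62 starts after RM61 ends, so nothing later overlaps RM61 either.
RM64 starts after RM62 ends, so nothing later overlaps RM62 either.
RM63 starts exactly when RM64 ends (back-to-back, no overlap), so nothing later overlaps RM64 either.
RM65 starts after RM63 ends, so nothing later overlaps RM63 either.
RM66 starts after RM65 ends, so nothing later overlaps RM65 either.
RM67 starts after RM66 ends.
Every pair is clear; the schedule has no overlaps.

Yes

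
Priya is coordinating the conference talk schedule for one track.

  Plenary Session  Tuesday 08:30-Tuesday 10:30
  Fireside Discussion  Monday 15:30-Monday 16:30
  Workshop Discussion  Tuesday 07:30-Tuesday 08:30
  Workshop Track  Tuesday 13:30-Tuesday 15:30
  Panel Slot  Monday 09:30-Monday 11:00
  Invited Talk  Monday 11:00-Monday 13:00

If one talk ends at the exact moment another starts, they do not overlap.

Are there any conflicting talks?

No

Two intervals overlap when each starts before the other ends.
Sorted by start: Panel Slot, Invited Talk, Fireside Discussion, Workshop Discussion, Plenary Session, Workshop Track.
Invited Talk starts exactly when Panel Slot ends (back-to-back, no overlap) — done with Panel Slot.
Fireside Discussion starts after Invited Talk ends — done with Invited Talk.
Workshop Discussion starts after Fireside Discussion ends — done with Fireside Discussion.
Plenary Session starts exactly when Workshop Discussion ends (back-to-back, no overlap) — done with Workshop Discussion.
Workshop Track starts after Plenary Session ends.
Every pair is clear; the schedule has no overlaps.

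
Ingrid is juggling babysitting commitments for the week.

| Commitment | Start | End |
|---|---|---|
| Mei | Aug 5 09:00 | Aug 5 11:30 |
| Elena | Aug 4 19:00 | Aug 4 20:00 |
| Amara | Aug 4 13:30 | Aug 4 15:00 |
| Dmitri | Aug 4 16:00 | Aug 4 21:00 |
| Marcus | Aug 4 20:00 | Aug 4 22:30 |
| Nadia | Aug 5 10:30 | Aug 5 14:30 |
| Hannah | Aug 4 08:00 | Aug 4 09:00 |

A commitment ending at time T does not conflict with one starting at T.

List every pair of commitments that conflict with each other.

Sorted by start: Hannah, Amara, Dmitri, Elena, Marcus, Mei, Nadia.
Amara starts after Hannah ends, so nothing later overlaps Hannah either.
Dmitri starts after Amara ends, so nothing later overlaps Amara either.
Elena starts before Dmitri ends → Dmitri and Elena overlap.
Marcus starts before Dmitri ends → Dmitri and Marcus overlap.
Mei starts after Dmitri ends, so nothing later overlaps Dmitri either.
Marcus starts exactly when Elena ends (back-to-back, no overlap), so nothing later overlaps Elena either.
Mei starts after Marcus ends, so nothing later overlaps Marcus either.
Nadia starts before Mei ends → Mei and Nadia overlap.

Dmitri & Elena, Dmitri & Marcus, Mei & Nadia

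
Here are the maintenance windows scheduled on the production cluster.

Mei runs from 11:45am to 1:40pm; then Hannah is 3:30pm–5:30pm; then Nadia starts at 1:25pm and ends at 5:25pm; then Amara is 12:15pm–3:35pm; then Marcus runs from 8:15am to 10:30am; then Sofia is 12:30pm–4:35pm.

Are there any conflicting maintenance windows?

Sorted by start: Marcus, Mei, Amara, Sofia, Nadia, Hannah.
Mei starts after Marcus ends, so Marcus has no further overlaps.
Amara starts before Mei ends → Mei and Amara overlap.
That's a conflict, so the schedule is not conflict-free.

Yes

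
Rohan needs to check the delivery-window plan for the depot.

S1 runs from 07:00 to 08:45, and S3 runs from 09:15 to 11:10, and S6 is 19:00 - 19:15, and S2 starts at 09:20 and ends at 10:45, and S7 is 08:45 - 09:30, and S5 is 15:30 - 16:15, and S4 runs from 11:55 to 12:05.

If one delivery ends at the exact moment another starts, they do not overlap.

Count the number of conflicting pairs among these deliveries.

Sorted by start: S1, S7, S3, S2, S4, S5, S6.
S7 starts exactly when S1 ends (back-to-back, no overlap), so nothing later overlaps S1 either.
S3 starts before S7 ends → S7 and S3 overlap.
S2 starts before S7 ends → S7 and S2 overlap.
S4 starts after S7 ends, so nothing later overlaps S7 either.
S2 starts before S3 ends → S3 and S2 overlap.
S4 starts after S3 ends, so nothing later overlaps S3 either.
S4 starts after S2 ends, so nothing later overlaps S2 either.
S5 starts after S4 ends, so nothing later overlaps S4 either.
S6 starts after S5 ends.
Overlapping pairs: S2 & S3, S2 & S7, S3 & S7 — 3 in total.

3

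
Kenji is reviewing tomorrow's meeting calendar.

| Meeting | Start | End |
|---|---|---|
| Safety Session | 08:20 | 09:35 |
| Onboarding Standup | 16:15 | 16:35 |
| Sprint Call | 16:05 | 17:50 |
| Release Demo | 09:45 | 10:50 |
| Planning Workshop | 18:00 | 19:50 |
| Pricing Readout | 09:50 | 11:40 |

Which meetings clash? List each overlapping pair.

Onboarding Standup & Sprint Call, Pricing Readout & Release Demo

Sorted by start: Safety Session, Release Demo, Pricing Readout, Sprint Call, Onboarding Standup, Planning Workshop.
Release Demo starts after Safety Session ends — done with Safety Session.
Pricing Readout starts before Release Demo ends → Release Demo and Pricing Readout overlap.
Sprint Call starts after Release Demo ends — done with Release Demo.
Sprint Call starts after Pricing Readout ends — done with Pricing Readout.
Onboarding Standup starts before Sprint Call ends → Sprint Call and Onboarding Standup overlap.
Planning Workshop starts after Sprint Call ends.
Planning Workshop starts after Onboarding Standup ends.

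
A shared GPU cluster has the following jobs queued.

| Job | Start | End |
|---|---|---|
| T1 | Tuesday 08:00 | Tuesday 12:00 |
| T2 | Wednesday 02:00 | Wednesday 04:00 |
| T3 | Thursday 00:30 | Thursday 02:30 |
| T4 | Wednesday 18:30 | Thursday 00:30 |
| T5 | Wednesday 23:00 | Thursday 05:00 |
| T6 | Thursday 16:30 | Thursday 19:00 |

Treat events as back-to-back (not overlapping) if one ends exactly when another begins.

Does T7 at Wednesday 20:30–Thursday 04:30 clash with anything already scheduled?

Yes — it overlaps T3, T4, T5

T1: ends Tuesday 12:00 at or before T7 starts Wednesday 20:30 → clear.
T2: ends Wednesday 04:00 at or before T7 starts Wednesday 20:30 → clear.
T4: starts Wednesday 18:30 before T7 ends Thursday 04:30, and ends Thursday 00:30 after T7 starts Wednesday 20:30 → overlap.
T5: starts Wednesday 23:00 before T7 ends Thursday 04:30, and ends Thursday 05:00 after T7 starts Wednesday 20:30 → overlap.
T3: starts Thursday 00:30 before T7 ends Thursday 04:30, and ends Thursday 02:30 after T7 starts Wednesday 20:30 → overlap.
T6: starts Thursday 16:30 at or after T7 ends Thursday 04:30 → clear.
T7 overlaps T3, T4, T5.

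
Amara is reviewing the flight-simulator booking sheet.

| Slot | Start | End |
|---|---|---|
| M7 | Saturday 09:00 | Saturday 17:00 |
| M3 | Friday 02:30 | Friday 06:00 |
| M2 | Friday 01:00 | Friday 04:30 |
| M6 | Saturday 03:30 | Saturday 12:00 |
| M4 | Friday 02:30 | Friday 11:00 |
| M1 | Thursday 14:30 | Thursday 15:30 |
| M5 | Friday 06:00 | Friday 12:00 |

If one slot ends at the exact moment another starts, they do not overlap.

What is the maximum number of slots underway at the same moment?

Sweep the timeline, counting +1 at each start and −1 at each end (ends before starts at a tie):
Thursday 14:30 start M1 → 1
Thursday 15:30 end M1 → 0
Friday 01:00 start M2 → 1
Friday 02:30 start M3 → 2
Friday 02:30 start M4 → 3
Friday 04:30 end M2 → 2
Friday 06:00 end M3 → 1
Friday 06:00 start M5 → 2
Friday 11:00 end M4 → 1
Friday 12:00 end M5 → 0
Saturday 03:30 start M6 → 1
Saturday 09:00 start M7 → 2
Saturday 12:00 end M6 → 1
Saturday 17:00 end M7 → 0
Peak is 3, at Friday 02:30 (M2, M3, M4).

3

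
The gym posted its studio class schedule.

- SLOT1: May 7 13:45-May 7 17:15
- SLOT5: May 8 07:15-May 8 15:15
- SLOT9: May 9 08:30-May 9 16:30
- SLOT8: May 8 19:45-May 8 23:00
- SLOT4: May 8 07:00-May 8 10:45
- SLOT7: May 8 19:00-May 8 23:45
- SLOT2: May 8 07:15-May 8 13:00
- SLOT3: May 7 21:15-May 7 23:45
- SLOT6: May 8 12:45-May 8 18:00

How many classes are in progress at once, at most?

3

Sweep the timeline, counting +1 at each start and −1 at each end (ends before starts at a tie):
May 7 13:45 start SLOT1 → 1
May 7 17:15 end SLOT1 → 0
May 7 21:15 start SLOT3 → 1
May 7 23:45 end SLOT3 → 0
May 8 07:00 start SLOT4 → 1
May 8 07:15 start SLOT2 → 2
May 8 07:15 start SLOT5 → 3
May 8 10:45 end SLOT4 → 2
May 8 12:45 start SLOT6 → 3
May 8 13:00 end SLOT2 → 2
May 8 15:15 end SLOT5 → 1
May 8 18:00 end SLOT6 → 0
May 8 19:00 start SLOT7 → 1
May 8 19:45 start SLOT8 → 2
May 8 23:00 end SLOT8 → 1
May 8 23:45 end SLOT7 → 0
May 9 08:30 start SLOT9 → 1
May 9 16:30 end SLOT9 → 0
Peak is 3, at May 8 07:15 (SLOT2, SLOT4, SLOT5).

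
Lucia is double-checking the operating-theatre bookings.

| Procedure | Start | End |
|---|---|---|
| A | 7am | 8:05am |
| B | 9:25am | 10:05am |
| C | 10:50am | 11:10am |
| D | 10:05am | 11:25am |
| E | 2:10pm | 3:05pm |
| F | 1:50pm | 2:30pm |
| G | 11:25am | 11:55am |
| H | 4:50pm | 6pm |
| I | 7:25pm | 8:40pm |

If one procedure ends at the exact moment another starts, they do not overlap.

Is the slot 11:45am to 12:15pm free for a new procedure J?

No — it overlaps G

A: ends 8:05am at or before J starts 11:45am → clear.
B: ends 10:05am at or before J starts 11:45am → clear.
D: ends 11:25am at or before J starts 11:45am → clear.
C: ends 11:10am at or before J starts 11:45am → clear.
G: starts 11:25am before J ends 12:15pm, and ends 11:55am after J starts 11:45am → overlap.
F: starts 1:50pm at or after J ends 12:15pm → clear.
E: starts 2:10pm at or after J ends 12:15pm → clear.
H: starts 4:50pm at or after J ends 12:15pm → clear.
I: starts 7:25pm at or after J ends 12:15pm → clear.
J overlaps G.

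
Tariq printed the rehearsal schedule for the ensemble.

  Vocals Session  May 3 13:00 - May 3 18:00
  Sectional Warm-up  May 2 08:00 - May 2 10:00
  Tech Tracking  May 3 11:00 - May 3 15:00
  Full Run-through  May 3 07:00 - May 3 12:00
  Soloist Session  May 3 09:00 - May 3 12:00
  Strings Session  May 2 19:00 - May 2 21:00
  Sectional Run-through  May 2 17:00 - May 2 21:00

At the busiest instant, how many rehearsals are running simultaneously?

Walk through starts and ends in time order (an end at T is processed before a start at T):
May 2 08:00 start Sectional Warm-up → 1
May 2 10:00 end Sectional Warm-up → 0
May 2 17:00 start Sectional Run-through → 1
May 2 19:00 start Strings Session → 2
May 2 21:00 end Sectional Run-through → 1
May 2 21:00 end Strings Session → 0
May 3 07:00 start Full Run-through → 1
May 3 09:00 start Soloist Session → 2
May 3 11:00 start Tech Tracking → 3
May 3 12:00 end Full Run-through → 2
May 3 12:00 end Soloist Session → 1
May 3 13:00 start Vocals Session → 2
May 3 15:00 end Tech Tracking → 1
May 3 18:00 end Vocals Session → 0
Peak is 3, at May 3 11:00 (Full Run-through, Soloist Session, Tech Tracking).

3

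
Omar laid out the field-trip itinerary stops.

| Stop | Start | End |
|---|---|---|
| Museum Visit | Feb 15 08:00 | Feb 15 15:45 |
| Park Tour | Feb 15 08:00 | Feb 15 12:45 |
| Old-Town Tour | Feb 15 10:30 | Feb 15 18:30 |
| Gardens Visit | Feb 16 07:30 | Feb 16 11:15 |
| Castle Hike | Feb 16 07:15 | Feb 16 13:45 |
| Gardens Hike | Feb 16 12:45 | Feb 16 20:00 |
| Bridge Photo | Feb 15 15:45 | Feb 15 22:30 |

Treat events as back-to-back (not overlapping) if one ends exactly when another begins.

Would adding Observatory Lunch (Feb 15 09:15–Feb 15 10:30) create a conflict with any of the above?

Museum Visit: starts Feb 15 08:00 before Observatory Lunch ends Feb 15 10:30, and ends Feb 15 15:45 after Observatory Lunch starts Feb 15 09:15 → overlap.
Park Tour: starts Feb 15 08:00 before Observatory Lunch ends Feb 15 10:30, and ends Feb 15 12:45 after Observatory Lunch starts Feb 15 09:15 → overlap.
Old-Town Tour: starts Feb 15 10:30 at or after Observatory Lunch ends Feb 15 10:30 → clear.
Bridge Photo: starts Feb 15 15:45 at or after Observatory Lunch ends Feb 15 10:30 → clear.
Castle Hike: starts Feb 16 07:15 at or after Observatory Lunch ends Feb 15 10:30 → clear.
Gardens Visit: starts Feb 16 07:30 at or after Observatory Lunch ends Feb 15 10:30 → clear.
Gardens Hike: starts Feb 16 12:45 at or after Observatory Lunch ends Feb 15 10:30 → clear.
Observatory Lunch overlaps Museum Visit, Park Tour.

Yes — it overlaps Museum Visit, Park Tour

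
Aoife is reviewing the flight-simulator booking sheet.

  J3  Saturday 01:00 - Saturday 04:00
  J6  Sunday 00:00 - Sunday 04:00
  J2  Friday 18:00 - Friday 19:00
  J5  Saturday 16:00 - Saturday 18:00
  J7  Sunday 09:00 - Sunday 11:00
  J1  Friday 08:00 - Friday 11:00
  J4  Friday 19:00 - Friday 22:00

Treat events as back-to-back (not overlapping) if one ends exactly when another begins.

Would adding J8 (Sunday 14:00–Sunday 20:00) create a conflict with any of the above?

No — it doesn't clash with anything

J1: ends Friday 11:00 at or before J8 starts Sunday 14:00 → clear.
J2: ends Friday 19:00 at or before J8 starts Sunday 14:00 → clear.
J4: ends Friday 22:00 at or before J8 starts Sunday 14:00 → clear.
J3: ends Saturday 04:00 at or before J8 starts Sunday 14:00 → clear.
J5: ends Saturday 18:00 at or before J8 starts Sunday 14:00 → clear.
J6: ends Sunday 04:00 at or before J8 starts Sunday 14:00 → clear.
J7: ends Sunday 11:00 at or before J8 starts Sunday 14:00 → clear.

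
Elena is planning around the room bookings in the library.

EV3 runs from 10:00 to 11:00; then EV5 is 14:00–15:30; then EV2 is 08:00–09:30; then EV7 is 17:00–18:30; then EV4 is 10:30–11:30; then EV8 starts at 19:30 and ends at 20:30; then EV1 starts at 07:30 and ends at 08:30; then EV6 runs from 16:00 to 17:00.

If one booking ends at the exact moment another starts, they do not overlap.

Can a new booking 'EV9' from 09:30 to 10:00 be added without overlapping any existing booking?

EV1: ends 08:30 at or before EV9 starts 09:30 → clear.
EV2: ends 09:30 at or before EV9 starts 09:30 → clear.
EV3: starts 10:00 at or after EV9 ends 10:00 → clear.
EV4: starts 10:30 at or after EV9 ends 10:00 → clear.
EV5: starts 14:00 at or after EV9 ends 10:00 → clear.
EV6: starts 16:00 at or after EV9 ends 10:00 → clear.
EV7: starts 17:00 at or after EV9 ends 10:00 → clear.
EV8: starts 19:30 at or after EV9 ends 10:00 → clear.

Yes — the slot is free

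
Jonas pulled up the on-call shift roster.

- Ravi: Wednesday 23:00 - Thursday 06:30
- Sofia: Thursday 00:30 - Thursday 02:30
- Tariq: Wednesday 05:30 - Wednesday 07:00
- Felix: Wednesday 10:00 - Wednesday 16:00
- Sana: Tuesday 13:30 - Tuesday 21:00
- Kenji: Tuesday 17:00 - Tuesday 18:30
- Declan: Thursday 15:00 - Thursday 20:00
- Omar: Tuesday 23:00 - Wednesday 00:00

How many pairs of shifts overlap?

2

Check each pair: they overlap iff neither finishes before the other starts.
Sorted by start: Sana, Kenji, Omar, Tariq, Felix, Ravi, Sofia, Declan.
Kenji starts before Sana ends → Sana and Kenji overlap.
Omar starts after Sana ends; Sana is clear from here.
Omar starts after Kenji ends; Kenji is clear from here.
Tariq starts after Omar ends; Omar is clear from here.
Felix starts after Tariq ends; Tariq is clear from here.
Ravi starts after Felix ends; Felix is clear from here.
Sofia starts before Ravi ends → Ravi and Sofia overlap.
Declan starts after Ravi ends.
Declan starts after Sofia ends.
Overlapping pairs: Kenji & Sana, Ravi & Sofia — 2 in total.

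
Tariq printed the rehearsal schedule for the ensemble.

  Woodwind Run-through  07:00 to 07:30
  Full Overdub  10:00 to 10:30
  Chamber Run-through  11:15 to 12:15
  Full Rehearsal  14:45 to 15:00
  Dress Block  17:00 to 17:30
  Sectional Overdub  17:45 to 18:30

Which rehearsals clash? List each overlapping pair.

Check each pair: they overlap iff neither finishes before the other starts.
Sorted by start: Woodwind Run-through, Full Overdub, Chamber Run-through, Full Rehearsal, Dress Block, Sectional Overdub.
Full Overdub starts after Woodwind Run-through ends, so Woodwind Run-through has no further overlaps.
Chamber Run-through starts after Full Overdub ends, so Full Overdub has no further overlaps.
Full Rehearsal starts after Chamber Run-through ends, so Chamber Run-through has no further overlaps.
Dress Block starts after Full Rehearsal ends, so Full Rehearsal has no further overlaps.
Sectional Overdub starts after Dress Block ends.

none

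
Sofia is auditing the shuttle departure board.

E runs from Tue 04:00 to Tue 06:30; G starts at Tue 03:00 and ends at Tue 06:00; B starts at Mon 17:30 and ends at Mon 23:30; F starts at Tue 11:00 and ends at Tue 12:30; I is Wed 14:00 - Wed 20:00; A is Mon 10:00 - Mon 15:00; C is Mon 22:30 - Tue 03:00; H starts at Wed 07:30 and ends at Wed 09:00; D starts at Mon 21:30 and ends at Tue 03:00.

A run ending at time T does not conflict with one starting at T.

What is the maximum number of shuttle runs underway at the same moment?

3

Sweep the timeline, counting +1 at each start and −1 at each end (ends before starts at a tie):
Mon 10:00 start A → 1
Mon 15:00 end A → 0
Mon 17:30 start B → 1
Mon 21:30 start D → 2
Mon 22:30 start C → 3
Mon 23:30 end B → 2
Tue 03:00 end C → 1
Tue 03:00 end D → 0
Tue 03:00 start G → 1
Tue 04:00 start E → 2
Tue 06:00 end G → 1
Tue 06:30 end E → 0
Tue 11:00 start F → 1
Tue 12:30 end F → 0
Wed 07:30 start H → 1
Wed 09:00 end H → 0
Wed 14:00 start I → 1
Wed 20:00 end I → 0
Peak is 3, at Mon 22:30 (B, C, D).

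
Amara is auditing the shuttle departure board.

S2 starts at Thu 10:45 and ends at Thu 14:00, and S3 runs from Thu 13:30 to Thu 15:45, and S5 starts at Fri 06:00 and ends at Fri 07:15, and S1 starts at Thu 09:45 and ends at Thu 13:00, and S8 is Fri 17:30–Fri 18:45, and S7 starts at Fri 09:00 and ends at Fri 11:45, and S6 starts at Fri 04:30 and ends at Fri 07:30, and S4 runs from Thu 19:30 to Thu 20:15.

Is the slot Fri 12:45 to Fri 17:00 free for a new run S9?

Yes — the slot is free

S1: ends Thu 13:00 at or before S9 starts Fri 12:45 → clear.
S2: ends Thu 14:00 at or before S9 starts Fri 12:45 → clear.
S3: ends Thu 15:45 at or before S9 starts Fri 12:45 → clear.
S4: ends Thu 20:15 at or before S9 starts Fri 12:45 → clear.
S6: ends Fri 07:30 at or before S9 starts Fri 12:45 → clear.
S5: ends Fri 07:15 at or before S9 starts Fri 12:45 → clear.
S7: ends Fri 11:45 at or before S9 starts Fri 12:45 → clear.
S8: starts Fri 17:30 at or after S9 ends Fri 17:00 → clear.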